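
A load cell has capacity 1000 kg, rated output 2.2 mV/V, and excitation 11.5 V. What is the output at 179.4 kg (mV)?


Vout = rated_output * Vex * (load / capacity).
Vout = 2.2 * 11.5 * (179.4 / 1000)
Vout = 2.2 * 11.5 * 0.1794
Vout = 4.539 mV

4.539 mV


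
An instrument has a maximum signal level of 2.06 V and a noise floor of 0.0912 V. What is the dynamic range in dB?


Dynamic range = 20 * log10(Vmax / Vnoise).
DR = 20 * log10(2.06 / 0.0912)
DR = 20 * log10(22.59)
DR = 27.08 dB

27.08 dB


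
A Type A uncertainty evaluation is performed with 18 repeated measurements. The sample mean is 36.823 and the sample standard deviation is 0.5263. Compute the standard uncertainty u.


The standard uncertainty for Type A evaluation is u = s / sqrt(n).
u = 0.5263 / sqrt(18)
u = 0.5263 / 4.2426
u = 0.1241

0.1241


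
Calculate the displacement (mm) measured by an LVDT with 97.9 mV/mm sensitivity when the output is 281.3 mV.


Displacement = Vout / sensitivity.
d = 281.3 / 97.9
d = 2.873 mm

2.873 mm


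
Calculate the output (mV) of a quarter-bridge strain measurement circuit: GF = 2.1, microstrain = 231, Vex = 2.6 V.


Quarter bridge output: Vout = (GF * epsilon * Vex) / 4.
Vout = (2.1 * 231e-6 * 2.6) / 4
Vout = 0.00126126 / 4 V
Vout = 0.00031532 V = 0.3153 mV

0.3153 mV


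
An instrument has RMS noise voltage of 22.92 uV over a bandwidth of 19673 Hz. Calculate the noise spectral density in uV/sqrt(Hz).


Noise spectral density = Vrms / sqrt(BW).
NSD = 22.92 / sqrt(19673)
NSD = 22.92 / 140.2605
NSD = 0.1634 uV/sqrt(Hz)

0.1634 uV/sqrt(Hz)


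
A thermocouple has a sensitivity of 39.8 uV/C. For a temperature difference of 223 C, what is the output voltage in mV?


The thermocouple output V = sensitivity * dT.
V = 39.8 uV/C * 223 C
V = 8875.4 uV
V = 8.875 mV

8.875 mV


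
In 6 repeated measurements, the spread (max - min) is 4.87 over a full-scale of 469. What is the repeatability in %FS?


Repeatability = (spread / full scale) * 100%.
R = (4.87 / 469) * 100
R = 1.038 %FS

1.038 %FS


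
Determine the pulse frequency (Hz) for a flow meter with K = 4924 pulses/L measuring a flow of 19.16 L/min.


Frequency = K * Q / 60 (converting L/min to L/s).
f = 4924 * 19.16 / 60
f = 94343.84 / 60
f = 1572.4 Hz

1572.4 Hz


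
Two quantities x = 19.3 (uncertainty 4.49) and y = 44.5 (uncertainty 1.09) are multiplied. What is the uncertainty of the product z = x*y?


For a product z = x*y, the relative uncertainty is:
uz/z = sqrt((ux/x)^2 + (uy/y)^2)
Relative uncertainties: ux/x = 4.49/19.3 = 0.232642
uy/y = 1.09/44.5 = 0.024494
z = 19.3 * 44.5 = 858.9
uz = 858.9 * sqrt(0.232642^2 + 0.024494^2) = 200.909

200.909


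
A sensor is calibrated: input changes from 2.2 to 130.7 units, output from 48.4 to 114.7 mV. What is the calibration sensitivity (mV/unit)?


Sensitivity = (y2 - y1) / (x2 - x1).
S = (114.7 - 48.4) / (130.7 - 2.2)
S = 66.3 / 128.5
S = 0.516 mV/unit

0.516 mV/unit


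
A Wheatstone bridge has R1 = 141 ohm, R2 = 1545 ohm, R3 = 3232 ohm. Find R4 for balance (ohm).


At balance: R1*R4 = R2*R3, so R4 = R2*R3/R1.
R4 = 1545 * 3232 / 141
R4 = 4993440 / 141
R4 = 35414.47 ohm

35414.47 ohm


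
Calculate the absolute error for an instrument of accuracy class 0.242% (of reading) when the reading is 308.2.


Absolute error = (accuracy% / 100) * reading.
Error = (0.242 / 100) * 308.2
Error = 0.00242 * 308.2
Error = 0.7458

0.7458


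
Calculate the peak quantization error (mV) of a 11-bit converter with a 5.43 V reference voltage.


The maximum quantization error is +/- LSB/2.
LSB = Vref / 2^n = 5.43 / 2048 = 0.00265137 V
Max error = LSB / 2 = 0.00265137 / 2 = 0.00132568 V
Max error = 1.3257 mV

1.3257 mV


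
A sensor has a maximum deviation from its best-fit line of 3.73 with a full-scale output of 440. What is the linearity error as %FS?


Linearity error = (max deviation / full scale) * 100%.
Linearity = (3.73 / 440) * 100
Linearity = 0.848 %FS

0.848 %FS


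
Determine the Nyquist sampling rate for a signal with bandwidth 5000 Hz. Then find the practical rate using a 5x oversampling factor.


By Nyquist theorem, fs_min = 2 * fmax.
fs_min = 2 * 5000 = 10000 Hz
Practical rate = 5 * fs_min = 5 * 10000 = 50000 Hz

fs_min = 10000 Hz, fs_practical = 50000 Hz


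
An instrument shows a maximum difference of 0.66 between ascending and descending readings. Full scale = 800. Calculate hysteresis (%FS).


Hysteresis = (max difference / full scale) * 100%.
H = (0.66 / 800) * 100
H = 0.083 %FS

0.083 %FS


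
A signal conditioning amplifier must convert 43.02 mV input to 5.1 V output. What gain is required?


Gain = Vout / Vin (converting to same units).
G = 5.1 V / 43.02 mV
G = 5100.0 mV / 43.02 mV
G = 118.55

118.55


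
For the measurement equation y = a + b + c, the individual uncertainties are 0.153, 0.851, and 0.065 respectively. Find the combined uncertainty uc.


For a sum of independent quantities, uc = sqrt(u1^2 + u2^2 + u3^2).
uc = sqrt(0.153^2 + 0.851^2 + 0.065^2)
uc = sqrt(0.023409 + 0.724201 + 0.004225)
uc = 0.8671

0.8671


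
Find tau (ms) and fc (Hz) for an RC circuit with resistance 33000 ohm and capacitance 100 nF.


Time constant: tau = R * C.
tau = 33000 * 1.00e-07 = 0.0033 s
tau = 3.3 ms
Cutoff frequency: fc = 1 / (2*pi*R*C).
fc = 1 / (2*pi*0.0033) = 48.23 Hz

tau = 3.3 ms, fc = 48.23 Hz


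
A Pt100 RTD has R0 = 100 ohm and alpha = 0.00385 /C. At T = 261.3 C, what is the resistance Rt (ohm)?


The RTD equation: Rt = R0 * (1 + alpha * T).
Rt = 100 * (1 + 0.00385 * 261.3)
Rt = 100 * (1 + 1.006005)
Rt = 100 * 2.006005
Rt = 200.601 ohm

200.601 ohm


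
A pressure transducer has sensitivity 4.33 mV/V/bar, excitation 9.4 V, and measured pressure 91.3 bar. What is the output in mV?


Output = sensitivity * Vex * P.
Vout = 4.33 * 9.4 * 91.3
Vout = 40.702 * 91.3
Vout = 3716.09 mV

3716.09 mV


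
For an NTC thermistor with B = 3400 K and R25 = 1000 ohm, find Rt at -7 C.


NTC thermistor equation: Rt = R25 * exp(B * (1/T - 1/T25)).
T in Kelvin: 266.15 K, T25 = 298.15 K
1/T - 1/T25 = 1/266.15 - 1/298.15 = 0.00040326
B * (1/T - 1/T25) = 3400 * 0.00040326 = 1.3711
Rt = 1000 * exp(1.3711) = 3939.7 ohm

3939.7 ohm


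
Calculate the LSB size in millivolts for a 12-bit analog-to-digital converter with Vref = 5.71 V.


The resolution (LSB) of an ADC is Vref / 2^n.
LSB = 5.71 / 2^12
LSB = 5.71 / 4096
LSB = 0.00139404 V = 1.39404297 mV

1.39404297 mV


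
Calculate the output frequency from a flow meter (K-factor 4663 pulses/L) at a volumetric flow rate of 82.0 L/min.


Frequency = K * Q / 60 (converting L/min to L/s).
f = 4663 * 82.0 / 60
f = 382366.0 / 60
f = 6372.77 Hz

6372.77 Hz


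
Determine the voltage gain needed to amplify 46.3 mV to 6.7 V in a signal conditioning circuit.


Gain = Vout / Vin (converting to same units).
G = 6.7 V / 46.3 mV
G = 6700.0 mV / 46.3 mV
G = 144.71

144.71


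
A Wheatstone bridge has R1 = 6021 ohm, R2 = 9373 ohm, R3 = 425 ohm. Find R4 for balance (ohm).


At balance: R1*R4 = R2*R3, so R4 = R2*R3/R1.
R4 = 9373 * 425 / 6021
R4 = 3983525 / 6021
R4 = 661.61 ohm

661.61 ohm


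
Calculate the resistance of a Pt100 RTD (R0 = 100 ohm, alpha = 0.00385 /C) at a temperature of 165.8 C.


The RTD equation: Rt = R0 * (1 + alpha * T).
Rt = 100 * (1 + 0.00385 * 165.8)
Rt = 100 * (1 + 0.63833)
Rt = 100 * 1.63833
Rt = 163.833 ohm

163.833 ohm


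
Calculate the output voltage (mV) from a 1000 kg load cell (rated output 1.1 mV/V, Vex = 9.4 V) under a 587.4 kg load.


Vout = rated_output * Vex * (load / capacity).
Vout = 1.1 * 9.4 * (587.4 / 1000)
Vout = 1.1 * 9.4 * 0.5874
Vout = 6.074 mV

6.074 mV


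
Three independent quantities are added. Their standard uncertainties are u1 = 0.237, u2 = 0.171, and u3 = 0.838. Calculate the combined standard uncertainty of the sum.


For a sum of independent quantities, uc = sqrt(u1^2 + u2^2 + u3^2).
uc = sqrt(0.237^2 + 0.171^2 + 0.838^2)
uc = sqrt(0.056169 + 0.029241 + 0.702244)
uc = 0.8875

0.8875


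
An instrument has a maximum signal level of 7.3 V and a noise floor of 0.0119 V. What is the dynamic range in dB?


Dynamic range = 20 * log10(Vmax / Vnoise).
DR = 20 * log10(7.3 / 0.0119)
DR = 20 * log10(613.45)
DR = 55.76 dB

55.76 dB


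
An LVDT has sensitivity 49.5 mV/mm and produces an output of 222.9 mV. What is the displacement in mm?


Displacement = Vout / sensitivity.
d = 222.9 / 49.5
d = 4.503 mm

4.503 mm


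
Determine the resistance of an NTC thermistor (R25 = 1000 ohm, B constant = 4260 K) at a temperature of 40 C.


NTC thermistor equation: Rt = R25 * exp(B * (1/T - 1/T25)).
T in Kelvin: 313.15 K, T25 = 298.15 K
1/T - 1/T25 = 1/313.15 - 1/298.15 = -0.00016066
B * (1/T - 1/T25) = 4260 * -0.00016066 = -0.6844
Rt = 1000 * exp(-0.6844) = 504.4 ohm

504.4 ohm


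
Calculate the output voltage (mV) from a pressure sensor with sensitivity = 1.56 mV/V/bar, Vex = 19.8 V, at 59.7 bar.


Output = sensitivity * Vex * P.
Vout = 1.56 * 19.8 * 59.7
Vout = 30.888 * 59.7
Vout = 1844.01 mV

1844.01 mV


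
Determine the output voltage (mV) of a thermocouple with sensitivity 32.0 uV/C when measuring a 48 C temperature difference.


The thermocouple output V = sensitivity * dT.
V = 32.0 uV/C * 48 C
V = 1536.0 uV
V = 1.536 mV

1.536 mV


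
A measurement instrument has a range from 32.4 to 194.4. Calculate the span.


Span = upper range - lower range.
Span = 194.4 - (32.4)
Span = 162.0

162.0


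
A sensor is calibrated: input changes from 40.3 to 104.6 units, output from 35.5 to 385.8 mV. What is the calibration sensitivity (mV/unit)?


Sensitivity = (y2 - y1) / (x2 - x1).
S = (385.8 - 35.5) / (104.6 - 40.3)
S = 350.3 / 64.3
S = 5.4479 mV/unit

5.4479 mV/unit


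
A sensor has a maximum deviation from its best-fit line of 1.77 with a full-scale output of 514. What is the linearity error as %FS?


Linearity error = (max deviation / full scale) * 100%.
Linearity = (1.77 / 514) * 100
Linearity = 0.344 %FS

0.344 %FS


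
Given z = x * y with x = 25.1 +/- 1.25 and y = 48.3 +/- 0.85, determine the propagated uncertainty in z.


For a product z = x*y, the relative uncertainty is:
uz/z = sqrt((ux/x)^2 + (uy/y)^2)
Relative uncertainties: ux/x = 1.25/25.1 = 0.049801
uy/y = 0.85/48.3 = 0.017598
z = 25.1 * 48.3 = 1212.3
uz = 1212.3 * sqrt(0.049801^2 + 0.017598^2) = 64.034

64.034


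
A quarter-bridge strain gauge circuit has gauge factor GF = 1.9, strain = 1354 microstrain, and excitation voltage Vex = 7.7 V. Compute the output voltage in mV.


Quarter bridge output: Vout = (GF * epsilon * Vex) / 4.
Vout = (1.9 * 1354e-6 * 7.7) / 4
Vout = 0.01980902 / 4 V
Vout = 0.00495226 V = 4.9523 mV

4.9523 mV


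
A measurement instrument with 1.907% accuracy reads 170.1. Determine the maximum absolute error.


Absolute error = (accuracy% / 100) * reading.
Error = (1.907 / 100) * 170.1
Error = 0.01907 * 170.1
Error = 3.2438

3.2438


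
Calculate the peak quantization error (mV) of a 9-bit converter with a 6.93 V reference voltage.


The maximum quantization error is +/- LSB/2.
LSB = Vref / 2^n = 6.93 / 512 = 0.01353516 V
Max error = LSB / 2 = 0.01353516 / 2 = 0.00676758 V
Max error = 6.7676 mV

6.7676 mV


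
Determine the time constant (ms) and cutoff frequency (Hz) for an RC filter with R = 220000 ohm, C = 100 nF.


Time constant: tau = R * C.
tau = 220000 * 1.00e-07 = 0.022 s
tau = 22.0 ms
Cutoff frequency: fc = 1 / (2*pi*R*C).
fc = 1 / (2*pi*0.022) = 7.23 Hz

tau = 22.0 ms, fc = 7.23 Hz


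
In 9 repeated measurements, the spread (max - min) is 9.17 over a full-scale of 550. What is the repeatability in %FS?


Repeatability = (spread / full scale) * 100%.
R = (9.17 / 550) * 100
R = 1.667 %FS

1.667 %FS


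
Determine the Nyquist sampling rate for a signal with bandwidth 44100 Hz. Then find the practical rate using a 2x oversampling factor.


By Nyquist theorem, fs_min = 2 * fmax.
fs_min = 2 * 44100 = 88200 Hz
Practical rate = 2 * fs_min = 2 * 88200 = 176400 Hz

fs_min = 88200 Hz, fs_practical = 176400 Hz


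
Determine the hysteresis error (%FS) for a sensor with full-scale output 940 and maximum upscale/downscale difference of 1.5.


Hysteresis = (max difference / full scale) * 100%.
H = (1.5 / 940) * 100
H = 0.16 %FS

0.16 %FS


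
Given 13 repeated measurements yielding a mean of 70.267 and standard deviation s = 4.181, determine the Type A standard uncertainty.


The standard uncertainty for Type A evaluation is u = s / sqrt(n).
u = 4.181 / sqrt(13)
u = 4.181 / 3.6056
u = 1.1596

1.1596


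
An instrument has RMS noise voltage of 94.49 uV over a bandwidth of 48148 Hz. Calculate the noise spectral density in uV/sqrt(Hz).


Noise spectral density = Vrms / sqrt(BW).
NSD = 94.49 / sqrt(48148)
NSD = 94.49 / 219.4265
NSD = 0.4306 uV/sqrt(Hz)

0.4306 uV/sqrt(Hz)


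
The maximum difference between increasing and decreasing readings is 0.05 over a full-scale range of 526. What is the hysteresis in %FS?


Hysteresis = (max difference / full scale) * 100%.
H = (0.05 / 526) * 100
H = 0.01 %FS

0.01 %FS


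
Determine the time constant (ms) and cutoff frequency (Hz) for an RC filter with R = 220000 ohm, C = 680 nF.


Time constant: tau = R * C.
tau = 220000 * 6.80e-07 = 0.1496 s
tau = 149.6 ms
Cutoff frequency: fc = 1 / (2*pi*R*C).
fc = 1 / (2*pi*0.1496) = 1.06 Hz

tau = 149.6 ms, fc = 1.06 Hz


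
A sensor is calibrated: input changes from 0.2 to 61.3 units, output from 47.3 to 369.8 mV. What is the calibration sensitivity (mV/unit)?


Sensitivity = (y2 - y1) / (x2 - x1).
S = (369.8 - 47.3) / (61.3 - 0.2)
S = 322.5 / 61.1
S = 5.2782 mV/unit

5.2782 mV/unit


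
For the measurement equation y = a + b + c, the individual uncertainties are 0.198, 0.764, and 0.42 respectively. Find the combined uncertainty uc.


For a sum of independent quantities, uc = sqrt(u1^2 + u2^2 + u3^2).
uc = sqrt(0.198^2 + 0.764^2 + 0.42^2)
uc = sqrt(0.039204 + 0.583696 + 0.1764)
uc = 0.894

0.894


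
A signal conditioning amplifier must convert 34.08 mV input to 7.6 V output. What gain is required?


Gain = Vout / Vin (converting to same units).
G = 7.6 V / 34.08 mV
G = 7600.0 mV / 34.08 mV
G = 223.0

223.0


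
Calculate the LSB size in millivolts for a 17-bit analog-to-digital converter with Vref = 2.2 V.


The resolution (LSB) of an ADC is Vref / 2^n.
LSB = 2.2 / 2^17
LSB = 2.2 / 131072
LSB = 1.678e-05 V = 0.01678467 mV

0.01678467 mV


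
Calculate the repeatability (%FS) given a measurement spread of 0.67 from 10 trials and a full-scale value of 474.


Repeatability = (spread / full scale) * 100%.
R = (0.67 / 474) * 100
R = 0.141 %FS

0.141 %FS


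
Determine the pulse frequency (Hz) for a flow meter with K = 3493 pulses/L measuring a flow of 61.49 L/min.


Frequency = K * Q / 60 (converting L/min to L/s).
f = 3493 * 61.49 / 60
f = 214784.57 / 60
f = 3579.74 Hz

3579.74 Hz


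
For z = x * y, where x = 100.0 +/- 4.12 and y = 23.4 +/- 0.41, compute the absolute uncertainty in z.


For a product z = x*y, the relative uncertainty is:
uz/z = sqrt((ux/x)^2 + (uy/y)^2)
Relative uncertainties: ux/x = 4.12/100.0 = 0.0412
uy/y = 0.41/23.4 = 0.017521
z = 100.0 * 23.4 = 2340.0
uz = 2340.0 * sqrt(0.0412^2 + 0.017521^2) = 104.764

104.764


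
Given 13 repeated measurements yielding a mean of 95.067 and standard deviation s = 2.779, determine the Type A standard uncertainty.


The standard uncertainty for Type A evaluation is u = s / sqrt(n).
u = 2.779 / sqrt(13)
u = 2.779 / 3.6056
u = 0.7708

0.7708


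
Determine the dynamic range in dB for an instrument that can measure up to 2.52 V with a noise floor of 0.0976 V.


Dynamic range = 20 * log10(Vmax / Vnoise).
DR = 20 * log10(2.52 / 0.0976)
DR = 20 * log10(25.82)
DR = 28.24 dB

28.24 dB


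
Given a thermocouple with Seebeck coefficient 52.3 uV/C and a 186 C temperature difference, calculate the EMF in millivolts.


The thermocouple output V = sensitivity * dT.
V = 52.3 uV/C * 186 C
V = 9727.8 uV
V = 9.728 mV

9.728 mV


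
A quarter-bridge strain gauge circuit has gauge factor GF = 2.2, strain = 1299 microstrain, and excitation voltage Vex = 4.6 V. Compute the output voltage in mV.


Quarter bridge output: Vout = (GF * epsilon * Vex) / 4.
Vout = (2.2 * 1299e-6 * 4.6) / 4
Vout = 0.01314588 / 4 V
Vout = 0.00328647 V = 3.2865 mV

3.2865 mV


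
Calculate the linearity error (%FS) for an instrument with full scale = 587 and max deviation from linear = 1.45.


Linearity error = (max deviation / full scale) * 100%.
Linearity = (1.45 / 587) * 100
Linearity = 0.247 %FS

0.247 %FS


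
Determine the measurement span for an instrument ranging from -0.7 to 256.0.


Span = upper range - lower range.
Span = 256.0 - (-0.7)
Span = 256.7

256.7


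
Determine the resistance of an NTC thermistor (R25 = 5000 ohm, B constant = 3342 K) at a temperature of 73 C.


NTC thermistor equation: Rt = R25 * exp(B * (1/T - 1/T25)).
T in Kelvin: 346.15 K, T25 = 298.15 K
1/T - 1/T25 = 1/346.15 - 1/298.15 = -0.0004651
B * (1/T - 1/T25) = 3342 * -0.0004651 = -1.5543
Rt = 5000 * exp(-1.5543) = 1056.6 ohm

1056.6 ohm


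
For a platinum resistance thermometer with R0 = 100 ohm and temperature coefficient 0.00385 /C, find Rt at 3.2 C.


The RTD equation: Rt = R0 * (1 + alpha * T).
Rt = 100 * (1 + 0.00385 * 3.2)
Rt = 100 * (1 + 0.01232)
Rt = 100 * 1.01232
Rt = 101.232 ohm

101.232 ohm


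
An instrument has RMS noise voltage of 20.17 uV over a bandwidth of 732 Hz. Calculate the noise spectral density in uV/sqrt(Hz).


Noise spectral density = Vrms / sqrt(BW).
NSD = 20.17 / sqrt(732)
NSD = 20.17 / 27.0555
NSD = 0.7455 uV/sqrt(Hz)

0.7455 uV/sqrt(Hz)


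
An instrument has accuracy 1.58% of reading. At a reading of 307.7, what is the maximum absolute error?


Absolute error = (accuracy% / 100) * reading.
Error = (1.58 / 100) * 307.7
Error = 0.0158 * 307.7
Error = 4.8617

4.8617


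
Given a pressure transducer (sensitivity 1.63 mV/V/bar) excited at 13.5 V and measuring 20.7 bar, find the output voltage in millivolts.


Output = sensitivity * Vex * P.
Vout = 1.63 * 13.5 * 20.7
Vout = 22.005 * 20.7
Vout = 455.5 mV

455.5 mV


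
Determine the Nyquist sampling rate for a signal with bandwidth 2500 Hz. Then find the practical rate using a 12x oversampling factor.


By Nyquist theorem, fs_min = 2 * fmax.
fs_min = 2 * 2500 = 5000 Hz
Practical rate = 12 * fs_min = 12 * 5000 = 60000 Hz

fs_min = 5000 Hz, fs_practical = 60000 Hz


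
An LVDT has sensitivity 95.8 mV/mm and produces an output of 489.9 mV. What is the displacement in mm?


Displacement = Vout / sensitivity.
d = 489.9 / 95.8
d = 5.114 mm

5.114 mm


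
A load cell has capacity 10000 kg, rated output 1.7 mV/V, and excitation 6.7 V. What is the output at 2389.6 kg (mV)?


Vout = rated_output * Vex * (load / capacity).
Vout = 1.7 * 6.7 * (2389.6 / 10000)
Vout = 1.7 * 6.7 * 0.23896
Vout = 2.722 mV

2.722 mV


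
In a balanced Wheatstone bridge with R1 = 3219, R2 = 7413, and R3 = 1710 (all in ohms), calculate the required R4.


At balance: R1*R4 = R2*R3, so R4 = R2*R3/R1.
R4 = 7413 * 1710 / 3219
R4 = 12676230 / 3219
R4 = 3937.94 ohm

3937.94 ohm


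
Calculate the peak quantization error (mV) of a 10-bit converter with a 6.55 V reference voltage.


The maximum quantization error is +/- LSB/2.
LSB = Vref / 2^n = 6.55 / 1024 = 0.00639648 V
Max error = LSB / 2 = 0.00639648 / 2 = 0.00319824 V
Max error = 3.1982 mV

3.1982 mV


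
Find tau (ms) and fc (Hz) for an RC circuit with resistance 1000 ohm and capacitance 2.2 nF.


Time constant: tau = R * C.
tau = 1000 * 2.20e-09 = 2.2e-06 s
tau = 0.0022 ms
Cutoff frequency: fc = 1 / (2*pi*R*C).
fc = 1 / (2*pi*2.2e-06) = 72343.16 Hz

tau = 0.0022 ms, fc = 72343.16 Hz


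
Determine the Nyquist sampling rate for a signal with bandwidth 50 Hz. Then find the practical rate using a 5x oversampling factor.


By Nyquist theorem, fs_min = 2 * fmax.
fs_min = 2 * 50 = 100 Hz
Practical rate = 5 * fs_min = 5 * 100 = 500 Hz

fs_min = 100 Hz, fs_practical = 500 Hz


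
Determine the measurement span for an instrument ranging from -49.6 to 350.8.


Span = upper range - lower range.
Span = 350.8 - (-49.6)
Span = 400.4

400.4


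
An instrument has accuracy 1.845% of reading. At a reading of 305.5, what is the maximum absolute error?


Absolute error = (accuracy% / 100) * reading.
Error = (1.845 / 100) * 305.5
Error = 0.01845 * 305.5
Error = 5.6365

5.6365


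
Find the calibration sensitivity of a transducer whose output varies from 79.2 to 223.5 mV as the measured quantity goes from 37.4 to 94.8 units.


Sensitivity = (y2 - y1) / (x2 - x1).
S = (223.5 - 79.2) / (94.8 - 37.4)
S = 144.3 / 57.4
S = 2.5139 mV/unit

2.5139 mV/unit


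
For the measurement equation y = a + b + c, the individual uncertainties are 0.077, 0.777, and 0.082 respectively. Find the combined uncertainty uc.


For a sum of independent quantities, uc = sqrt(u1^2 + u2^2 + u3^2).
uc = sqrt(0.077^2 + 0.777^2 + 0.082^2)
uc = sqrt(0.005929 + 0.603729 + 0.006724)
uc = 0.7851

0.7851


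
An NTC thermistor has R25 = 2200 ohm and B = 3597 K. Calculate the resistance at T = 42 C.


NTC thermistor equation: Rt = R25 * exp(B * (1/T - 1/T25)).
T in Kelvin: 315.15 K, T25 = 298.15 K
1/T - 1/T25 = 1/315.15 - 1/298.15 = -0.00018092
B * (1/T - 1/T25) = 3597 * -0.00018092 = -0.6508
Rt = 2200 * exp(-0.6508) = 1147.6 ohm

1147.6 ohm


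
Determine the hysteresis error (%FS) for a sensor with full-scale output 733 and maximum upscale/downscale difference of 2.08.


Hysteresis = (max difference / full scale) * 100%.
H = (2.08 / 733) * 100
H = 0.284 %FS

0.284 %FS


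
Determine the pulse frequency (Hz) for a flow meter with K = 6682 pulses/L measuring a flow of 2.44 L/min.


Frequency = K * Q / 60 (converting L/min to L/s).
f = 6682 * 2.44 / 60
f = 16304.08 / 60
f = 271.73 Hz

271.73 Hz


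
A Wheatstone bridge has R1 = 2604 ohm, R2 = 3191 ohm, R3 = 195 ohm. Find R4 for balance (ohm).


At balance: R1*R4 = R2*R3, so R4 = R2*R3/R1.
R4 = 3191 * 195 / 2604
R4 = 622245 / 2604
R4 = 238.96 ohm

238.96 ohm


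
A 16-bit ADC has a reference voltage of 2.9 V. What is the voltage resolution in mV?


The resolution (LSB) of an ADC is Vref / 2^n.
LSB = 2.9 / 2^16
LSB = 2.9 / 65536
LSB = 4.425e-05 V = 0.04425049 mV

0.04425049 mV


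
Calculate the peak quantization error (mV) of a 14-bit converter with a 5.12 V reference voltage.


The maximum quantization error is +/- LSB/2.
LSB = Vref / 2^n = 5.12 / 16384 = 0.0003125 V
Max error = LSB / 2 = 0.0003125 / 2 = 0.00015625 V
Max error = 0.1562 mV

0.1562 mV


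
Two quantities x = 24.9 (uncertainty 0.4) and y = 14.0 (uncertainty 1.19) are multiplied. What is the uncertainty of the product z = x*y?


For a product z = x*y, the relative uncertainty is:
uz/z = sqrt((ux/x)^2 + (uy/y)^2)
Relative uncertainties: ux/x = 0.4/24.9 = 0.016064
uy/y = 1.19/14.0 = 0.085
z = 24.9 * 14.0 = 348.6
uz = 348.6 * sqrt(0.016064^2 + 0.085^2) = 30.156

30.156


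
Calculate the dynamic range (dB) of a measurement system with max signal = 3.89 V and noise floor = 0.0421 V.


Dynamic range = 20 * log10(Vmax / Vnoise).
DR = 20 * log10(3.89 / 0.0421)
DR = 20 * log10(92.4)
DR = 39.31 dB

39.31 dB


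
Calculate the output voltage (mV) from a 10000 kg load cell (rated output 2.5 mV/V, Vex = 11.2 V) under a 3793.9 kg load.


Vout = rated_output * Vex * (load / capacity).
Vout = 2.5 * 11.2 * (3793.9 / 10000)
Vout = 2.5 * 11.2 * 0.37939
Vout = 10.623 mV

10.623 mV


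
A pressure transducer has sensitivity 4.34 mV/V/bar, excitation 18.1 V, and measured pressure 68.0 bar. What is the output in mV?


Output = sensitivity * Vex * P.
Vout = 4.34 * 18.1 * 68.0
Vout = 78.554 * 68.0
Vout = 5341.67 mV

5341.67 mV


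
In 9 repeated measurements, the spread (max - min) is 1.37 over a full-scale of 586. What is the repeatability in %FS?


Repeatability = (spread / full scale) * 100%.
R = (1.37 / 586) * 100
R = 0.234 %FS

0.234 %FS


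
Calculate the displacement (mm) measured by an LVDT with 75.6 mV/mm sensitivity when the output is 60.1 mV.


Displacement = Vout / sensitivity.
d = 60.1 / 75.6
d = 0.795 mm

0.795 mm


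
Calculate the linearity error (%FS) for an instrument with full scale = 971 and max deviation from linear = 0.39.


Linearity error = (max deviation / full scale) * 100%.
Linearity = (0.39 / 971) * 100
Linearity = 0.04 %FS

0.04 %FS


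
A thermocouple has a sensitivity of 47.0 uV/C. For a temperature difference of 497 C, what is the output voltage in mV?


The thermocouple output V = sensitivity * dT.
V = 47.0 uV/C * 497 C
V = 23359.0 uV
V = 23.359 mV

23.359 mV


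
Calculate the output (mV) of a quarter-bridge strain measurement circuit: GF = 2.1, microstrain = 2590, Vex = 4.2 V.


Quarter bridge output: Vout = (GF * epsilon * Vex) / 4.
Vout = (2.1 * 2590e-6 * 4.2) / 4
Vout = 0.0228438 / 4 V
Vout = 0.00571095 V = 5.7109 mV

5.7109 mV


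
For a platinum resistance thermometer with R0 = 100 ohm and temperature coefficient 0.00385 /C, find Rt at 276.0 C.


The RTD equation: Rt = R0 * (1 + alpha * T).
Rt = 100 * (1 + 0.00385 * 276.0)
Rt = 100 * (1 + 1.0626)
Rt = 100 * 2.0626
Rt = 206.26 ohm

206.26 ohm


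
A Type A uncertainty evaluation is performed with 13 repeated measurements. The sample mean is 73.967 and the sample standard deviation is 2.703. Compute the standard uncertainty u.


The standard uncertainty for Type A evaluation is u = s / sqrt(n).
u = 2.703 / sqrt(13)
u = 2.703 / 3.6056
u = 0.7497

0.7497


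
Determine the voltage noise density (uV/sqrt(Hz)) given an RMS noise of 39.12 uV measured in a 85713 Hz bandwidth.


Noise spectral density = Vrms / sqrt(BW).
NSD = 39.12 / sqrt(85713)
NSD = 39.12 / 292.7678
NSD = 0.1336 uV/sqrt(Hz)

0.1336 uV/sqrt(Hz)


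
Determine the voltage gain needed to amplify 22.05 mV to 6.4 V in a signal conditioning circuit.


Gain = Vout / Vin (converting to same units).
G = 6.4 V / 22.05 mV
G = 6400.0 mV / 22.05 mV
G = 290.25

290.25


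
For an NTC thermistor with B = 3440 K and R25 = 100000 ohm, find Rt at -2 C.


NTC thermistor equation: Rt = R25 * exp(B * (1/T - 1/T25)).
T in Kelvin: 271.15 K, T25 = 298.15 K
1/T - 1/T25 = 1/271.15 - 1/298.15 = 0.00033398
B * (1/T - 1/T25) = 3440 * 0.00033398 = 1.1489
Rt = 100000 * exp(1.1489) = 315468.4 ohm

315468.4 ohm


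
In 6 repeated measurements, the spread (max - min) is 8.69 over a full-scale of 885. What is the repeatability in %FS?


Repeatability = (spread / full scale) * 100%.
R = (8.69 / 885) * 100
R = 0.982 %FS

0.982 %FS


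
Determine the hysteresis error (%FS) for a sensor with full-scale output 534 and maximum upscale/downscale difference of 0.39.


Hysteresis = (max difference / full scale) * 100%.
H = (0.39 / 534) * 100
H = 0.073 %FS

0.073 %FS


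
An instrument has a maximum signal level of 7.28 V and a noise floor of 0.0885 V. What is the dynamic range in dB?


Dynamic range = 20 * log10(Vmax / Vnoise).
DR = 20 * log10(7.28 / 0.0885)
DR = 20 * log10(82.26)
DR = 38.3 dB

38.3 dB


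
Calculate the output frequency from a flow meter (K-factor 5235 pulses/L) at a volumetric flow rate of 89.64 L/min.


Frequency = K * Q / 60 (converting L/min to L/s).
f = 5235 * 89.64 / 60
f = 469265.4 / 60
f = 7821.09 Hz

7821.09 Hz


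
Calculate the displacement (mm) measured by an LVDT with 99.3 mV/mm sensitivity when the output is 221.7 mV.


Displacement = Vout / sensitivity.
d = 221.7 / 99.3
d = 2.233 mm

2.233 mm


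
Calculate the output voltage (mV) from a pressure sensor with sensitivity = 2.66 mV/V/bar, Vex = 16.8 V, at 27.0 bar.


Output = sensitivity * Vex * P.
Vout = 2.66 * 16.8 * 27.0
Vout = 44.688 * 27.0
Vout = 1206.58 mV

1206.58 mV


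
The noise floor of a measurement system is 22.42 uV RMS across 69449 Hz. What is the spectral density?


Noise spectral density = Vrms / sqrt(BW).
NSD = 22.42 / sqrt(69449)
NSD = 22.42 / 263.5318
NSD = 0.0851 uV/sqrt(Hz)

0.0851 uV/sqrt(Hz)


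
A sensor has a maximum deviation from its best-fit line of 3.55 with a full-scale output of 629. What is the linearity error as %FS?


Linearity error = (max deviation / full scale) * 100%.
Linearity = (3.55 / 629) * 100
Linearity = 0.564 %FS

0.564 %FS


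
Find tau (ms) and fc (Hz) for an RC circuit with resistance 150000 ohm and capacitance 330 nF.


Time constant: tau = R * C.
tau = 150000 * 3.30e-07 = 0.0495 s
tau = 49.5 ms
Cutoff frequency: fc = 1 / (2*pi*R*C).
fc = 1 / (2*pi*0.0495) = 3.22 Hz

tau = 49.5 ms, fc = 3.22 Hz


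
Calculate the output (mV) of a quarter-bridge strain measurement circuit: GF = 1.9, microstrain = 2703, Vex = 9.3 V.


Quarter bridge output: Vout = (GF * epsilon * Vex) / 4.
Vout = (1.9 * 2703e-6 * 9.3) / 4
Vout = 0.04776201 / 4 V
Vout = 0.0119405 V = 11.9405 mV

11.9405 mV


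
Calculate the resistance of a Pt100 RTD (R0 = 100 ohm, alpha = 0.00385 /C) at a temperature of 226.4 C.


The RTD equation: Rt = R0 * (1 + alpha * T).
Rt = 100 * (1 + 0.00385 * 226.4)
Rt = 100 * (1 + 0.87164)
Rt = 100 * 1.87164
Rt = 187.164 ohm

187.164 ohm


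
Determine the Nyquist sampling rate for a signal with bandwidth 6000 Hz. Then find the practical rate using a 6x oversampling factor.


By Nyquist theorem, fs_min = 2 * fmax.
fs_min = 2 * 6000 = 12000 Hz
Practical rate = 6 * fs_min = 6 * 12000 = 72000 Hz

fs_min = 12000 Hz, fs_practical = 72000 Hz


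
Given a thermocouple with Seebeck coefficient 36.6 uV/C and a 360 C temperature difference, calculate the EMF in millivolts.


The thermocouple output V = sensitivity * dT.
V = 36.6 uV/C * 360 C
V = 13176.0 uV
V = 13.176 mV

13.176 mV


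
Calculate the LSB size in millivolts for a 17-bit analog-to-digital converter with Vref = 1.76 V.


The resolution (LSB) of an ADC is Vref / 2^n.
LSB = 1.76 / 2^17
LSB = 1.76 / 131072
LSB = 1.343e-05 V = 0.01342773 mV

0.01342773 mV


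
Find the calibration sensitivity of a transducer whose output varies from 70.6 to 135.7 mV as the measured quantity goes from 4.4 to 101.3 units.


Sensitivity = (y2 - y1) / (x2 - x1).
S = (135.7 - 70.6) / (101.3 - 4.4)
S = 65.1 / 96.9
S = 0.6718 mV/unit

0.6718 mV/unit


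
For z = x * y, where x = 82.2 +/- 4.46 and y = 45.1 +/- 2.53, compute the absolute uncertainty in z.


For a product z = x*y, the relative uncertainty is:
uz/z = sqrt((ux/x)^2 + (uy/y)^2)
Relative uncertainties: ux/x = 4.46/82.2 = 0.054258
uy/y = 2.53/45.1 = 0.056098
z = 82.2 * 45.1 = 3707.2
uz = 3707.2 * sqrt(0.054258^2 + 0.056098^2) = 289.326

289.326


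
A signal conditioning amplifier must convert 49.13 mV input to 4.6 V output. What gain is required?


Gain = Vout / Vin (converting to same units).
G = 4.6 V / 49.13 mV
G = 4600.0 mV / 49.13 mV
G = 93.63

93.63


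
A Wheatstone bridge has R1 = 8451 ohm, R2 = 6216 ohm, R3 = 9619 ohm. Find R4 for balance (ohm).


At balance: R1*R4 = R2*R3, so R4 = R2*R3/R1.
R4 = 6216 * 9619 / 8451
R4 = 59791704 / 8451
R4 = 7075.1 ohm

7075.1 ohm


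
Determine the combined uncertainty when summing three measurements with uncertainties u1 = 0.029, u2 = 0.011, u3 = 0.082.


For a sum of independent quantities, uc = sqrt(u1^2 + u2^2 + u3^2).
uc = sqrt(0.029^2 + 0.011^2 + 0.082^2)
uc = sqrt(0.000841 + 0.000121 + 0.006724)
uc = 0.0877

0.0877


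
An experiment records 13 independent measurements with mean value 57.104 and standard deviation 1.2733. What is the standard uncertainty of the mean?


The standard uncertainty for Type A evaluation is u = s / sqrt(n).
u = 1.2733 / sqrt(13)
u = 1.2733 / 3.6056
u = 0.3531

0.3531


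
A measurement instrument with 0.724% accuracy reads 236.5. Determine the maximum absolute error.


Absolute error = (accuracy% / 100) * reading.
Error = (0.724 / 100) * 236.5
Error = 0.00724 * 236.5
Error = 1.7123

1.7123


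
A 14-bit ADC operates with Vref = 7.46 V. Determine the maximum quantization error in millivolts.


The maximum quantization error is +/- LSB/2.
LSB = Vref / 2^n = 7.46 / 16384 = 0.00045532 V
Max error = LSB / 2 = 0.00045532 / 2 = 0.00022766 V
Max error = 0.2277 mV

0.2277 mV


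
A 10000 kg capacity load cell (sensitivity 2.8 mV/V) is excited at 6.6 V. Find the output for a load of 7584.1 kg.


Vout = rated_output * Vex * (load / capacity).
Vout = 2.8 * 6.6 * (7584.1 / 10000)
Vout = 2.8 * 6.6 * 0.75841
Vout = 14.015 mV

14.015 mV


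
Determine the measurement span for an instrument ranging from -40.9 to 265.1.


Span = upper range - lower range.
Span = 265.1 - (-40.9)
Span = 306.0

306.0


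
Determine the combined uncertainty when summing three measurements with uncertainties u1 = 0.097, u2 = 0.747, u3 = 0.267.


For a sum of independent quantities, uc = sqrt(u1^2 + u2^2 + u3^2).
uc = sqrt(0.097^2 + 0.747^2 + 0.267^2)
uc = sqrt(0.009409 + 0.558009 + 0.071289)
uc = 0.7992

0.7992


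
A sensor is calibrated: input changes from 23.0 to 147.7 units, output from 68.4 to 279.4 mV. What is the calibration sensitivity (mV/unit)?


Sensitivity = (y2 - y1) / (x2 - x1).
S = (279.4 - 68.4) / (147.7 - 23.0)
S = 211.0 / 124.7
S = 1.6921 mV/unit

1.6921 mV/unit


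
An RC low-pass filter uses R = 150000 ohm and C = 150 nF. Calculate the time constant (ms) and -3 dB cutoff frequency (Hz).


Time constant: tau = R * C.
tau = 150000 * 1.50e-07 = 0.0225 s
tau = 22.5 ms
Cutoff frequency: fc = 1 / (2*pi*R*C).
fc = 1 / (2*pi*0.0225) = 7.07 Hz

tau = 22.5 ms, fc = 7.07 Hz


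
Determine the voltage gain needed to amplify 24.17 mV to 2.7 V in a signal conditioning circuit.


Gain = Vout / Vin (converting to same units).
G = 2.7 V / 24.17 mV
G = 2700.0 mV / 24.17 mV
G = 111.71

111.71


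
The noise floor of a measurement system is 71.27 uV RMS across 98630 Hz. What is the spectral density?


Noise spectral density = Vrms / sqrt(BW).
NSD = 71.27 / sqrt(98630)
NSD = 71.27 / 314.0541
NSD = 0.2269 uV/sqrt(Hz)

0.2269 uV/sqrt(Hz)


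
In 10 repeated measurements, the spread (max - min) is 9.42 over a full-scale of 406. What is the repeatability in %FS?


Repeatability = (spread / full scale) * 100%.
R = (9.42 / 406) * 100
R = 2.32 %FS

2.32 %FS


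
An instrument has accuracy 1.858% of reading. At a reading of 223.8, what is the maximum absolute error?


Absolute error = (accuracy% / 100) * reading.
Error = (1.858 / 100) * 223.8
Error = 0.01858 * 223.8
Error = 4.1582

4.1582


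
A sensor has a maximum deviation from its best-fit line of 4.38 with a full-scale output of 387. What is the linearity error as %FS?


Linearity error = (max deviation / full scale) * 100%.
Linearity = (4.38 / 387) * 100
Linearity = 1.132 %FS

1.132 %FS


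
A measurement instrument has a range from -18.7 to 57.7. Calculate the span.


Span = upper range - lower range.
Span = 57.7 - (-18.7)
Span = 76.4

76.4


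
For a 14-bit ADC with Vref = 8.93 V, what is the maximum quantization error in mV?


The maximum quantization error is +/- LSB/2.
LSB = Vref / 2^n = 8.93 / 16384 = 0.00054504 V
Max error = LSB / 2 = 0.00054504 / 2 = 0.00027252 V
Max error = 0.2725 mV

0.2725 mV


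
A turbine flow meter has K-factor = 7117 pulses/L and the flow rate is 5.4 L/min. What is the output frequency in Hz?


Frequency = K * Q / 60 (converting L/min to L/s).
f = 7117 * 5.4 / 60
f = 38431.8 / 60
f = 640.53 Hz

640.53 Hz


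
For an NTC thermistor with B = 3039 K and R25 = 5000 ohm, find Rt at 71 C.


NTC thermistor equation: Rt = R25 * exp(B * (1/T - 1/T25)).
T in Kelvin: 344.15 K, T25 = 298.15 K
1/T - 1/T25 = 1/344.15 - 1/298.15 = -0.00044831
B * (1/T - 1/T25) = 3039 * -0.00044831 = -1.3624
Rt = 5000 * exp(-1.3624) = 1280.2 ohm

1280.2 ohm


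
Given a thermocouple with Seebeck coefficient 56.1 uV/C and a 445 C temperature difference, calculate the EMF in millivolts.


The thermocouple output V = sensitivity * dT.
V = 56.1 uV/C * 445 C
V = 24964.5 uV
V = 24.965 mV

24.965 mV


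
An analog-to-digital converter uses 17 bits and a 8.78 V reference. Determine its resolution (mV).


The resolution (LSB) of an ADC is Vref / 2^n.
LSB = 8.78 / 2^17
LSB = 8.78 / 131072
LSB = 6.699e-05 V = 0.06698608 mV

0.06698608 mV


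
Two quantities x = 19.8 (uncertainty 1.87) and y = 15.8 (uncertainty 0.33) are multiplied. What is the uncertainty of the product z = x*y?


For a product z = x*y, the relative uncertainty is:
uz/z = sqrt((ux/x)^2 + (uy/y)^2)
Relative uncertainties: ux/x = 1.87/19.8 = 0.094444
uy/y = 0.33/15.8 = 0.020886
z = 19.8 * 15.8 = 312.8
uz = 312.8 * sqrt(0.094444^2 + 0.020886^2) = 30.26

30.26


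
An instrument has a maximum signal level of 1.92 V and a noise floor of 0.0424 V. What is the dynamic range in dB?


Dynamic range = 20 * log10(Vmax / Vnoise).
DR = 20 * log10(1.92 / 0.0424)
DR = 20 * log10(45.28)
DR = 33.12 dB

33.12 dB


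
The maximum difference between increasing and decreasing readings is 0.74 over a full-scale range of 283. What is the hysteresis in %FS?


Hysteresis = (max difference / full scale) * 100%.
H = (0.74 / 283) * 100
H = 0.261 %FS

0.261 %FS


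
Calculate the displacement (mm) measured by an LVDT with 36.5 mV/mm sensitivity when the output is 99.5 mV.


Displacement = Vout / sensitivity.
d = 99.5 / 36.5
d = 2.726 mm

2.726 mm


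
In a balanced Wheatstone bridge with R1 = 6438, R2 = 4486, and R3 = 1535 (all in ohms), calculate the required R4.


At balance: R1*R4 = R2*R3, so R4 = R2*R3/R1.
R4 = 4486 * 1535 / 6438
R4 = 6886010 / 6438
R4 = 1069.59 ohm

1069.59 ohm


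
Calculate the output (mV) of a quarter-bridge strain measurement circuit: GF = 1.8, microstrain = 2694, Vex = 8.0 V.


Quarter bridge output: Vout = (GF * epsilon * Vex) / 4.
Vout = (1.8 * 2694e-6 * 8.0) / 4
Vout = 0.0387936 / 4 V
Vout = 0.0096984 V = 9.6984 mV

9.6984 mV


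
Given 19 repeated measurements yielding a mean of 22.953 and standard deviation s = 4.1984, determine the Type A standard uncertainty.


The standard uncertainty for Type A evaluation is u = s / sqrt(n).
u = 4.1984 / sqrt(19)
u = 4.1984 / 4.3589
u = 0.9632

0.9632


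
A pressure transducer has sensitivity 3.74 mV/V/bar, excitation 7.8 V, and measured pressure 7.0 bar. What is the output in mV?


Output = sensitivity * Vex * P.
Vout = 3.74 * 7.8 * 7.0
Vout = 29.172 * 7.0
Vout = 204.2 mV

204.2 mV


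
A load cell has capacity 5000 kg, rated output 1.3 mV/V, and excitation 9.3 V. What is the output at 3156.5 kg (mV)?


Vout = rated_output * Vex * (load / capacity).
Vout = 1.3 * 9.3 * (3156.5 / 5000)
Vout = 1.3 * 9.3 * 0.6313
Vout = 7.632 mV

7.632 mV


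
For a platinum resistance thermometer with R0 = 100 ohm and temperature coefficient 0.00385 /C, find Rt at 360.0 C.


The RTD equation: Rt = R0 * (1 + alpha * T).
Rt = 100 * (1 + 0.00385 * 360.0)
Rt = 100 * (1 + 1.386)
Rt = 100 * 2.386
Rt = 238.6 ohm

238.6 ohm


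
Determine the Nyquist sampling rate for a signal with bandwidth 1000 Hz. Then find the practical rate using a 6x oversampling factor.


By Nyquist theorem, fs_min = 2 * fmax.
fs_min = 2 * 1000 = 2000 Hz
Practical rate = 6 * fs_min = 6 * 2000 = 12000 Hz

fs_min = 2000 Hz, fs_practical = 12000 Hz


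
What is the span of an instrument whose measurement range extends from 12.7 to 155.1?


Span = upper range - lower range.
Span = 155.1 - (12.7)
Span = 142.4

142.4


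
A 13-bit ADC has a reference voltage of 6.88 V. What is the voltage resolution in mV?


The resolution (LSB) of an ADC is Vref / 2^n.
LSB = 6.88 / 2^13
LSB = 6.88 / 8192
LSB = 0.00083984 V = 0.83984375 mV

0.83984375 mV


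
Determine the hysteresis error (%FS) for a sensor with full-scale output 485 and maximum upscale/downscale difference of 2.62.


Hysteresis = (max difference / full scale) * 100%.
H = (2.62 / 485) * 100
H = 0.54 %FS

0.54 %FS
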